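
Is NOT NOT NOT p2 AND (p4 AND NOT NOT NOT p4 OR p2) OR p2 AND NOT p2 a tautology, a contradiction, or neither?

NOT NOT NOT p2 AND (p4 AND NOT NOT NOT p4 OR p2) OR p2 AND NOT p2
= NOT NOT NOT p2 AND (p4 AND NOT p4 OR p2) OR p2 AND NOT p2   — double negation
= NOT NOT NOT p2 AND (p4 AND NOT p4 OR p2)   — complement / identity
= NOT p2 AND (p4 AND NOT p4 OR p2)   — double negation
= NOT p2 AND p2   — complement / identity
= FALSE   — complement

contradiction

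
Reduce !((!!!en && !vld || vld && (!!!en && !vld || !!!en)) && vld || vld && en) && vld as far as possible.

!((!!!en && !vld || vld && (!!!en && !vld || !!!en)) && vld || vld && en) && vld
= !((!!!en && !vld || vld && !!!en) && vld || vld && en) && vld   [absorption]
= !(!!!en && vld || vld && en) && vld   [distribution]
= !(!en && vld || vld && en) && vld   [double negation]
= !vld && vld   [distribution]
= false   [complement]

false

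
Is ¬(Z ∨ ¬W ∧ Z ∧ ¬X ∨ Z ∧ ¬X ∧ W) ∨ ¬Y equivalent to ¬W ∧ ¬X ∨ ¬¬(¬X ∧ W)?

No

E1: ¬(Z ∨ ¬W ∧ Z ∧ ¬X ∨ Z ∧ ¬X ∧ W) ∨ ¬Y
    = ¬(Z ∨ Z ∧ ¬X) ∨ ¬Y
    = ¬Z ∨ ¬Y
E2: ¬W ∧ ¬X ∨ ¬¬(¬X ∧ W)
    = ¬W ∧ ¬X ∨ ¬X ∧ W
    = ¬X
These differ: at W=0, X=1, Y=0, Z=0, E1 = 1 but E2 = 0.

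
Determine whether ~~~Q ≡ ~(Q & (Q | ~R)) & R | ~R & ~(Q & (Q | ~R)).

E1: ~~~Q
    = ~Q   (double negation)
E2: ~(Q & (Q | ~R)) & R | ~R & ~(Q & (Q | ~R))
    = ~(Q & (Q | ~R))   (distribution)
    = ~Q   (absorption)
Both reduce to ~Q, so they are equivalent.

Yes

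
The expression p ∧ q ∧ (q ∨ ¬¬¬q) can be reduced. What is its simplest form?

p ∧ q ∧ (q ∨ ¬¬¬q)
= p ∧ q ∧ (q ∨ ¬q)   [double negation]
= p ∧ q   [complement / identity]

p ∧ q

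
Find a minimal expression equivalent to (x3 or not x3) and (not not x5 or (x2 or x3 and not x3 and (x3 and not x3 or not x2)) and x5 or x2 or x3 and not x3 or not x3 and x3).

(x3 or not x3) and (not not x5 or (x2 or x3 and not x3 and (x3 and not x3 or not x2)) and x5 or x2 or x3 and not x3 or not x3 and x3)
= (x3 or not x3) and (not not x5 or (x2 or x3 and not x3) and x5 or x2 or x3 and not x3 or not x3 and x3)
= (x3 or not x3) and (not not x5 or (x2 or x3 and not x3) and x5 or x2 or x3 and not x3)
= not not x5 or (x2 or x3 and not x3) and x5 or x2 or x3 and not x3
= not not x5 or x2 or x3 and not x3
= not not x5 or x2
= x5 or x2

x5 or x2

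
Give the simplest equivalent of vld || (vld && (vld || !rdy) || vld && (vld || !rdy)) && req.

vld

vld || (vld && (vld || !rdy) || vld && (vld || !rdy)) && req
= vld || vld && (vld || !rdy) && req   [idempotence]
= vld || vld && req   [absorption]
= vld   [absorption]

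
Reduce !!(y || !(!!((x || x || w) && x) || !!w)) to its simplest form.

y || !x && !w

!!(y || !(!!((x || x || w) && x) || !!w))
= y || !(!!((x || x || w) && x) || !!w)   [double negation]
= y || !((x || x || w) && x) && !w   [De Morgan]
= y || !((x || w) && x) && !w   [idempotence]
= y || !x && !w   [absorption]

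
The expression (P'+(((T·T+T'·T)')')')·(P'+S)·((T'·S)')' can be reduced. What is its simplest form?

T'·S

(P'+(((T·T+T'·T)')')')·(P'+S)·((T'·S)')'
= (P'+((T')')')·(P'+S)·((T'·S)')'   — distribution
= (P'+((T')')')·(P'+S)·T'·S   — double negation
= (((T')')'·S+P')·T'·S   — distribution
= (T'·S+P')·T'·S   — double negation
= T'·S   — absorption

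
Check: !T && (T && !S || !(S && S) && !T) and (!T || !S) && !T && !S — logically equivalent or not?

E1: !T && (T && !S || !(S && S) && !T)
    = !T && (T && !S || !S && !T)   (idempotence)
    = !T && !S   (distribution)
E2: (!T || !S) && !T && !S
    = !T && !S   (absorption)
Both reduce to !T && !S, so they are equivalent.

Yes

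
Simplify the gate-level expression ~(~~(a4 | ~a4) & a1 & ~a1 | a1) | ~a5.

~a1 | ~a5

~(~~(a4 | ~a4) & a1 & ~a1 | a1) | ~a5
= ~((a4 | ~a4) & a1 & ~a1 | a1) | ~a5   [double negation]
= ~(a1 & ~a1 | a1) | ~a5   [complement / identity]
= ~a1 | ~a5   [complement / identity]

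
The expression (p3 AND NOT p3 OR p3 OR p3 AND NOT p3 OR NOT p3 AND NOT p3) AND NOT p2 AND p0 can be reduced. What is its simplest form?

(p3 AND NOT p3 OR p3 OR p3 AND NOT p3 OR NOT p3 AND NOT p3) AND NOT p2 AND p0
= (p3 AND NOT p3 OR p3 OR NOT p3) AND NOT p2 AND p0   — distribution
= (p3 OR NOT p3) AND NOT p2 AND p0   — complement / identity
= NOT p2 AND p0   — complement / identity

NOT p2 AND p0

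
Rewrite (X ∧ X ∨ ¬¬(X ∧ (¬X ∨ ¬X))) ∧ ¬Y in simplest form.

X ∧ ¬Y

(X ∧ X ∨ ¬¬(X ∧ (¬X ∨ ¬X))) ∧ ¬Y
= (X ∧ X ∨ ¬¬(X ∧ ¬X)) ∧ ¬Y   [idempotence]
= (X ∧ X ∨ X ∧ ¬X) ∧ ¬Y   [double negation]
= X ∧ ¬Y   [distribution]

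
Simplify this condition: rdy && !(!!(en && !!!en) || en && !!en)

rdy && !en

rdy && !(!!(en && !!!en) || en && !!en)
= rdy && !(en && !!!en || en && !!en)
= rdy && !(en && !en || en && !!en)
= rdy && !(en && !en || en && en)
= rdy && !(en && (!en || en))
= rdy && !en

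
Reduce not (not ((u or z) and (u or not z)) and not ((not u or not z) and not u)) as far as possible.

not (not ((u or z) and (u or not z)) and not ((not u or not z) and not u))
= not (not (u or z and not z) and not ((not u or not z) and not u))   (distribution)
= not (not (u or z and not z) and not not u)   (absorption)
= not (not u and not not u)   (complement / identity)
= u or not u   (De Morgan)
= True   (complement)

True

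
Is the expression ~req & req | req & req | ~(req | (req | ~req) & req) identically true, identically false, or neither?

~req & req | req & req | ~(req | (req | ~req) & req)
= ~req & req | req & req | ~(req | req)   (complement / identity)
= ~req & req | req & req | ~req   (idempotence)
= req | ~req   (distribution)
= 1   (complement)

identically true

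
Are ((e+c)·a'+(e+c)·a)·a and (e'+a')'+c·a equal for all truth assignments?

E1: ((e+c)·a'+(e+c)·a)·a
    = (e+c)·a
E2: (e'+a')'+c·a
    = e·a+c·a
    = (e+c)·a
Both reduce to (e+c)·a, so they are equivalent.

Yes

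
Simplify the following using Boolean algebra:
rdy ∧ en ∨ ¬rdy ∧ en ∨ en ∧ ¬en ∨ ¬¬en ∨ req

en ∨ req

rdy ∧ en ∨ ¬rdy ∧ en ∨ en ∧ ¬en ∨ ¬¬en ∨ req
= rdy ∧ en ∨ ¬rdy ∧ en ∨ en ∧ ¬en ∨ en ∨ req   (double negation)
= rdy ∧ en ∨ ¬rdy ∧ en ∨ en ∨ req   (complement / identity)
= en ∨ en ∨ req   (distribution)
= en ∨ req   (idempotence)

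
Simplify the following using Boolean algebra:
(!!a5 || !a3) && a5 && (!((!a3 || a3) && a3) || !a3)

(!!a5 || !a3) && a5 && (!((!a3 || a3) && a3) || !a3)
= (a5 || !a3) && a5 && (!((!a3 || a3) && a3) || !a3)
= (a5 || !a3) && a5 && (!a3 || !a3)
= a5 && (!a3 || !a3)
= a5 && !a3

a5 && !a3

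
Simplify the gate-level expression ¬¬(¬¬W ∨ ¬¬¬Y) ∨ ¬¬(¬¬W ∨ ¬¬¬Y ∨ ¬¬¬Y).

W ∨ ¬Y

¬¬(¬¬W ∨ ¬¬¬Y) ∨ ¬¬(¬¬W ∨ ¬¬¬Y ∨ ¬¬¬Y)
= ¬¬(¬¬W ∨ ¬¬¬Y) ∨ ¬¬(¬¬W ∨ ¬¬¬Y)   [idempotence]
= ¬¬(¬¬W ∨ ¬¬¬Y)   [idempotence]
= ¬(¬W ∧ ¬¬Y)   [De Morgan]
= W ∨ ¬Y   [De Morgan]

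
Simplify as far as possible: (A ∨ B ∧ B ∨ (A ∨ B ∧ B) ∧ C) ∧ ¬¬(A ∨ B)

(A ∨ B ∧ B ∨ (A ∨ B ∧ B) ∧ C) ∧ ¬¬(A ∨ B)
= (A ∨ B ∧ B) ∧ ¬¬(A ∨ B)   (absorption)
= (A ∨ B ∧ B) ∧ (A ∨ B)   (double negation)
= (A ∨ B) ∧ (A ∨ B)   (idempotence)
= A ∨ B   (idempotence)

A ∨ B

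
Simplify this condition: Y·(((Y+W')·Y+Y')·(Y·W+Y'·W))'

Y·W'

Y·(((Y+W')·Y+Y')·(Y·W+Y'·W))'
= Y·(((Y+W')·Y+Y')·W)'   (distribution)
= Y·((Y+Y')·W)'   (absorption)
= Y·W'   (complement / identity)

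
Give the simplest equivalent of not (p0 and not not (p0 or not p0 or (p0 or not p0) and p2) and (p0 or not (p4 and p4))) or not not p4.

not (p0 and not not (p0 or not p0 or (p0 or not p0) and p2) and (p0 or not (p4 and p4))) or not not p4
= not (p0 and (p0 or not p0 or (p0 or not p0) and p2) and (p0 or not (p4 and p4))) or not not p4
= not (p0 and (p0 or not p0) and (p0 or not (p4 and p4))) or not not p4
= not (p0 and (p0 or not (p4 and p4))) or not not p4
= not (p0 and (p0 or not (p4 and p4))) or p4
= not (p0 and (p0 or not p4)) or p4
= not p0 or p4

not p0 or p4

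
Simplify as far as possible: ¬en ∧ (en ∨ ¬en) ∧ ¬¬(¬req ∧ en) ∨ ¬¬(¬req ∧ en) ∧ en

¬req ∧ en

¬en ∧ (en ∨ ¬en) ∧ ¬¬(¬req ∧ en) ∨ ¬¬(¬req ∧ en) ∧ en
= ¬en ∧ ¬¬(¬req ∧ en) ∨ ¬¬(¬req ∧ en) ∧ en   — complement / identity
= ¬¬(¬req ∧ en)   — distribution
= ¬req ∧ en   — double negation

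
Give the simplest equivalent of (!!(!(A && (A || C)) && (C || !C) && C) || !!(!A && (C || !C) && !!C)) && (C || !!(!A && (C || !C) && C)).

(!!(!(A && (A || C)) && (C || !C) && C) || !!(!A && (C || !C) && !!C)) && (C || !!(!A && (C || !C) && C))
= (!!(!A && (C || !C) && C) || !!(!A && (C || !C) && !!C)) && (C || !!(!A && (C || !C) && C))   — absorption
= !!(!A && (C || !C) && C) || !!(!A && (C || !C) && !!C) && C   — distribution
= !!(!A && (C || !C) && C) || !!(!A && (C || !C) && C) && C   — double negation
= !!(!A && (C || !C) && C)   — absorption
= !A && (C || !C) && C   — double negation
= !A && C   — complement / identity

!A && C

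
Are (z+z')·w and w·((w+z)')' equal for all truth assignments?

E1: (z+z')·w
    = w   [complement / identity]
E2: w·((w+z)')'
    = w·(w+z)   [double negation]
    = w   [absorption]
Both reduce to w, so they are equivalent.

Yes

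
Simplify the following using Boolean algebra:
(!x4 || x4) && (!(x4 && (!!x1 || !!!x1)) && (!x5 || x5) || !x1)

(!x4 || x4) && (!(x4 && (!!x1 || !!!x1)) && (!x5 || x5) || !x1)
= (!x4 || x4) && (!(x4 && (!!x1 || !x1)) && (!x5 || x5) || !x1)   [double negation]
= (!x4 || x4) && (!(x4 && (!!x1 || !x1)) || !x1)   [complement / identity]
= (!x4 || x4) && (!(x4 && (x1 || !x1)) || !x1)   [double negation]
= (!x4 || x4) && (!x4 || !x1)   [complement / identity]
= !x4 || !x1   [complement / identity]

!x4 || !x1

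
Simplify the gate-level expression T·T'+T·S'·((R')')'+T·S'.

T·S'

T·T'+T·S'·((R')')'+T·S'
= T·S'·((R')')'+T·S'   — complement / identity
= T·S'·R'+T·S'   — double negation
= T·S'   — absorption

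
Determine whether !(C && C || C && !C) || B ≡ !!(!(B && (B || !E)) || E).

E1: !(C && C || C && !C) || B
    = !C || B   — distribution
E2: !!(!(B && (B || !E)) || E)
    = !(B && (B || !E)) || E   — double negation
    = !B || E   — absorption
These differ: at B=1, C=1, E=0, E1 = 1 but E2 = 0.

No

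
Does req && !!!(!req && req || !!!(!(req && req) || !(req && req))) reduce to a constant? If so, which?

yes, False

req && !!!(!req && req || !!!(!(req && req) || !(req && req)))
= req && !(!req && req || !!!(!(req && req) || !(req && req)))   — double negation
= req && !(!req && req || !!!!(req && req))   — idempotence
= req && !(!req && req || !!(req && req))   — double negation
= req && !(!req && req || req && req)   — double negation
= req && !req   — distribution
= false   — complement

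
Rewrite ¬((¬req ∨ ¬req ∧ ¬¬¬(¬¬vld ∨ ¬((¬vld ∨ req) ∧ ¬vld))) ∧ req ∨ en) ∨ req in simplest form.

¬en ∨ req

¬((¬req ∨ ¬req ∧ ¬¬¬(¬¬vld ∨ ¬((¬vld ∨ req) ∧ ¬vld))) ∧ req ∨ en) ∨ req
= ¬((¬req ∨ ¬req ∧ ¬¬¬(¬¬vld ∨ ¬¬vld)) ∧ req ∨ en) ∨ req   (absorption)
= ¬((¬req ∨ ¬req ∧ ¬¬¬¬¬vld) ∧ req ∨ en) ∨ req   (idempotence)
= ¬((¬req ∨ ¬req ∧ ¬¬¬vld) ∧ req ∨ en) ∨ req   (double negation)
= ¬((¬req ∨ ¬req ∧ ¬vld) ∧ req ∨ en) ∨ req   (double negation)
= ¬(¬req ∧ req ∨ en) ∨ req   (absorption)
= ¬en ∨ req   (complement / identity)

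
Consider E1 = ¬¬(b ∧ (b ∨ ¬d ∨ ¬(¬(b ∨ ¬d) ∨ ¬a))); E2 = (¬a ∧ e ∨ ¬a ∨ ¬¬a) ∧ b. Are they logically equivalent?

E1: ¬¬(b ∧ (b ∨ ¬d ∨ ¬(¬(b ∨ ¬d) ∨ ¬a)))
    = ¬¬(b ∧ (b ∨ ¬d ∨ (b ∨ ¬d) ∧ a))   (De Morgan)
    = b ∧ (b ∨ ¬d ∨ (b ∨ ¬d) ∧ a)   (double negation)
    = b ∧ (b ∨ ¬d)   (absorption)
    = b   (absorption)
E2: (¬a ∧ e ∨ ¬a ∨ ¬¬a) ∧ b
    = (¬a ∨ ¬¬a) ∧ b   (absorption)
    = (¬a ∨ a) ∧ b   (double negation)
    = b   (complement / identity)
Both reduce to b, so they are equivalent.

Yes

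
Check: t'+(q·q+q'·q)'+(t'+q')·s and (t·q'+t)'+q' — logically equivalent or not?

E1: t'+(q·q+q'·q)'+(t'+q')·s
    = t'+q'+(t'+q')·s
    = t'+q'
E2: (t·q'+t)'+q'
    = t'+q'
Both reduce to t'+q', so they are equivalent.

Yes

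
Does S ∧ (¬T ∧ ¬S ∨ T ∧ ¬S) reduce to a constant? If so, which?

yes, False

S ∧ (¬T ∧ ¬S ∨ T ∧ ¬S)
= S ∧ (¬T ∨ T) ∧ ¬S   (distribution)
= S ∧ ¬S   (complement / identity)
= False   (complement)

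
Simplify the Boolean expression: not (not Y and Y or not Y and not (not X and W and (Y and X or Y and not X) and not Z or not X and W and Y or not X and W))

not (not Y and Y or not Y and not (not X and W and (Y and X or Y and not X) and not Z or not X and W and Y or not X and W))
= not (not Y and Y or not Y and not (not X and W and Y and not Z or not X and W and Y or not X and W))   — distribution
= not (not Y and Y or not Y and not (not X and W and Y or not X and W))   — absorption
= not (not Y and Y or not Y and not (not X and W))   — absorption
= not (not Y and not (not X and W))   — complement / identity
= Y or not X and W   — De Morgan

Y or not X and W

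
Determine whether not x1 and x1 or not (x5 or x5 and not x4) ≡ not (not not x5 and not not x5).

E1: not x1 and x1 or not (x5 or x5 and not x4)
    = not x1 and x1 or not x5   — absorption
    = not x5   — complement / identity
E2: not (not not x5 and not not x5)
    = not not not x5   — idempotence
    = not x5   — double negation
Both reduce to not x5, so they are equivalent.

Yes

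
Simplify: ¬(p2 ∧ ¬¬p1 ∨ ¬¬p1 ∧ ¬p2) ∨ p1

True

¬(p2 ∧ ¬¬p1 ∨ ¬¬p1 ∧ ¬p2) ∨ p1
= ¬¬¬p1 ∨ p1   — distribution
= ¬p1 ∨ p1   — double negation
= True   — complement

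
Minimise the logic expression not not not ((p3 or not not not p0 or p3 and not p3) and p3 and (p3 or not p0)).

not p3

not not not ((p3 or not not not p0 or p3 and not p3) and p3 and (p3 or not p0))
= not not not ((p3 or not not not p0) and p3 and (p3 or not p0))   [complement / identity]
= not not not ((p3 or not p0) and p3 and (p3 or not p0))   [double negation]
= not not not ((p3 or not p0) and p3)   [absorption]
= not not not p3   [absorption]
= not p3   [double negation]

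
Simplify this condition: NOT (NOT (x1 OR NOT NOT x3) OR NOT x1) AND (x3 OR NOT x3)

NOT (NOT (x1 OR NOT NOT x3) OR NOT x1) AND (x3 OR NOT x3)
= (x1 OR NOT NOT x3) AND x1 AND (x3 OR NOT x3)   — De Morgan
= (x1 OR NOT NOT x3) AND x1   — complement / identity
= (x1 OR x3) AND x1   — double negation
= x1   — absorption

x1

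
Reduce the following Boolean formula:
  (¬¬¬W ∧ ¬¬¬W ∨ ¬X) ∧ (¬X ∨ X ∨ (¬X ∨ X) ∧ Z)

(¬¬¬W ∧ ¬¬¬W ∨ ¬X) ∧ (¬X ∨ X ∨ (¬X ∨ X) ∧ Z)
= (¬¬¬W ∧ ¬¬¬W ∨ ¬X) ∧ (¬X ∨ X)   [absorption]
= ¬¬¬W ∧ ¬¬¬W ∨ ¬X   [complement / identity]
= ¬¬¬W ∨ ¬X   [idempotence]
= ¬W ∨ ¬X   [double negation]

¬W ∨ ¬X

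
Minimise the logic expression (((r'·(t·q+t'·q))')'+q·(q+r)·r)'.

(((r'·(t·q+t'·q))')'+q·(q+r)·r)'
= (((r'·(t·q+t'·q))')'+q·r)'   — absorption
= (r'·(t·q+t'·q)+q·r)'   — double negation
= (r'·q+q·r)'   — distribution
= q'   — distribution

q'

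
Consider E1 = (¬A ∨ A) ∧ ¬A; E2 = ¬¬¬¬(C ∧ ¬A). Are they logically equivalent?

No

E1: (¬A ∨ A) ∧ ¬A
    = ¬A   (complement / identity)
E2: ¬¬¬¬(C ∧ ¬A)
    = ¬¬(C ∧ ¬A)   (double negation)
    = C ∧ ¬A   (double negation)
These differ: at A=0, C=0, E1 = 1 but E2 = 0.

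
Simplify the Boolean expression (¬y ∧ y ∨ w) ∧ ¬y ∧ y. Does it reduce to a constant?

False

(¬y ∧ y ∨ w) ∧ ¬y ∧ y
= ¬y ∧ y   — absorption
= False   — complement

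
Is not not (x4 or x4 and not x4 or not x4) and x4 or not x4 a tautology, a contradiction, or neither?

not not (x4 or x4 and not x4 or not x4) and x4 or not x4
= (x4 or x4 and not x4 or not x4) and x4 or not x4   [double negation]
= (x4 or not x4) and x4 or not x4   [complement / identity]
= x4 or not x4   [complement / identity]
= True   [complement]

tautology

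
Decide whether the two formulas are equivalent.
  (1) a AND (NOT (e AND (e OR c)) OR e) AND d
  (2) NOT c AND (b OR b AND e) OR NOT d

E1: a AND (NOT (e AND (e OR c)) OR e) AND d
    = a AND (NOT e OR e) AND d   [absorption]
    = a AND d   [complement / identity]
E2: NOT c AND (b OR b AND e) OR NOT d
    = NOT c AND b OR NOT d   [absorption]
These differ: at a=0, b=1, c=0, d=0, e=1, E1 = 0 but E2 = 1.

No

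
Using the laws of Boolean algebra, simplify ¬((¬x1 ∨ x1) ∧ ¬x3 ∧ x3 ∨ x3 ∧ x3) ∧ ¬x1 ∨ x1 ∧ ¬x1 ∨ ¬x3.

¬x3

¬((¬x1 ∨ x1) ∧ ¬x3 ∧ x3 ∨ x3 ∧ x3) ∧ ¬x1 ∨ x1 ∧ ¬x1 ∨ ¬x3
= ¬((¬x1 ∨ x1) ∧ ¬x3 ∧ x3 ∨ x3 ∧ x3) ∧ ¬x1 ∨ ¬x3   [complement / identity]
= ¬(¬x3 ∧ x3 ∨ x3 ∧ x3) ∧ ¬x1 ∨ ¬x3   [complement / identity]
= ¬x3 ∧ ¬x1 ∨ ¬x3   [distribution]
= ¬x3   [absorption]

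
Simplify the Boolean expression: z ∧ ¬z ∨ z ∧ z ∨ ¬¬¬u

z ∧ ¬z ∨ z ∧ z ∨ ¬¬¬u
= z ∨ ¬¬¬u   — distribution
= z ∨ ¬u   — double negation

z ∨ ¬u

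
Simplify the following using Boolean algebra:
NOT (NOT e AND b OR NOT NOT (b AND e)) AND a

NOT (NOT e AND b OR NOT NOT (b AND e)) AND a
= NOT (NOT e AND b OR b AND e) AND a   [double negation]
= NOT b AND a   [distribution]

NOT b AND a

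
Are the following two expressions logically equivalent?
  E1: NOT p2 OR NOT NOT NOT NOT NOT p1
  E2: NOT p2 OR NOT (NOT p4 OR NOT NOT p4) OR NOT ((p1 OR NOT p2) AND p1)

Yes

E1: NOT p2 OR NOT NOT NOT NOT NOT p1
    = NOT p2 OR NOT NOT NOT p1   (double negation)
    = NOT p2 OR NOT p1   (double negation)
E2: NOT p2 OR NOT (NOT p4 OR NOT NOT p4) OR NOT ((p1 OR NOT p2) AND p1)
    = NOT p2 OR p4 AND NOT p4 OR NOT ((p1 OR NOT p2) AND p1)   (De Morgan)
    = NOT p2 OR NOT ((p1 OR NOT p2) AND p1)   (complement / identity)
    = NOT p2 OR NOT p1   (absorption)
Both reduce to NOT p2 OR NOT p1, so they are equivalent.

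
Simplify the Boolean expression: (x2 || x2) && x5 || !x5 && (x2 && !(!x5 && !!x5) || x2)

x2

(x2 || x2) && x5 || !x5 && (x2 && !(!x5 && !!x5) || x2)
= (x2 || x2) && x5 || !x5 && (x2 && (x5 || !x5) || x2)
= (x2 || x2) && x5 || !x5 && (x2 || x2)
= x2 || x2
= x2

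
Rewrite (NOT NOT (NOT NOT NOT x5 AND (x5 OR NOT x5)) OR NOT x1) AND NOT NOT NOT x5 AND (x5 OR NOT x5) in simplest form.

(NOT NOT (NOT NOT NOT x5 AND (x5 OR NOT x5)) OR NOT x1) AND NOT NOT NOT x5 AND (x5 OR NOT x5)
= (NOT NOT NOT x5 AND (x5 OR NOT x5) OR NOT x1) AND NOT NOT NOT x5 AND (x5 OR NOT x5)
= NOT NOT NOT x5 AND (x5 OR NOT x5)
= NOT NOT NOT x5
= NOT x5

NOT x5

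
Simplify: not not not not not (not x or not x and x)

x

not not not not not (not x or not x and x)
= not not not not not not x
= not not not not x
= not not x
= x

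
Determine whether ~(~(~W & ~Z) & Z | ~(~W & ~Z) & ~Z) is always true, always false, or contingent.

~(~(~W & ~Z) & Z | ~(~W & ~Z) & ~Z)
= ~~(~W & ~Z)   (distribution)
= ~W & ~Z   (double negation)
This depends on W, Z, so it is not a constant.

contingent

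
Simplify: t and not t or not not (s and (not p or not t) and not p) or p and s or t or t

t and not t or not not (s and (not p or not t) and not p) or p and s or t or t
= t and not t or not not (s and not p) or p and s or t or t
= not not (s and not p) or p and s or t or t
= s and not p or p and s or t or t
= s or t or t
= s or t

s or t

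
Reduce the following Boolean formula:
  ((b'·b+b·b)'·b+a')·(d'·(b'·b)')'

((b'·b+b·b)'·b+a')·(d'·(b'·b)')'
= ((b'·b+b·b)'·b+a')·(d+b'·b)   — De Morgan
= (b'·b+a')·(d+b'·b)   — distribution
= (b'·b+a')·d   — complement / identity
= a'·d   — complement / identity

a'·d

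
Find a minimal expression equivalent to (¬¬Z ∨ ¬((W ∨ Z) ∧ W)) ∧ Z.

(¬¬Z ∨ ¬((W ∨ Z) ∧ W)) ∧ Z
= (¬¬Z ∨ ¬W) ∧ Z   — absorption
= (Z ∨ ¬W) ∧ Z   — double negation
= Z   — absorption

Z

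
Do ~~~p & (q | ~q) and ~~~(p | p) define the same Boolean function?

Yes

E1: ~~~p & (q | ~q)
    = ~~~p   — complement / identity
    = ~p   — double negation
E2: ~~~(p | p)
    = ~~~p   — idempotence
    = ~p   — double negation
Both reduce to ~p, so they are equivalent.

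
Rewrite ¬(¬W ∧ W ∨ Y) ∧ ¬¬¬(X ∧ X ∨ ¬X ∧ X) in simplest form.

¬(¬W ∧ W ∨ Y) ∧ ¬¬¬(X ∧ X ∨ ¬X ∧ X)
= ¬(¬W ∧ W ∨ Y) ∧ ¬¬¬X   [distribution]
= ¬Y ∧ ¬¬¬X   [complement / identity]
= ¬Y ∧ ¬X   [double negation]

¬Y ∧ ¬X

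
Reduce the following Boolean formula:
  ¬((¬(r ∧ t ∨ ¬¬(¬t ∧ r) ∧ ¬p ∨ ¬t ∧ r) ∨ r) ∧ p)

¬((¬(r ∧ t ∨ ¬¬(¬t ∧ r) ∧ ¬p ∨ ¬t ∧ r) ∨ r) ∧ p)
= ¬((¬(r ∧ t ∨ ¬t ∧ r ∧ ¬p ∨ ¬t ∧ r) ∨ r) ∧ p)   (double negation)
= ¬((¬(r ∧ t ∨ ¬t ∧ r) ∨ r) ∧ p)   (absorption)
= ¬((¬r ∨ r) ∧ p)   (distribution)
= ¬p   (complement / identity)

¬p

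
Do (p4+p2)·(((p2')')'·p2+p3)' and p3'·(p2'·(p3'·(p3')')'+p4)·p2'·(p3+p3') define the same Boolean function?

No

E1: (p4+p2)·(((p2')')'·p2+p3)'
    = (p4+p2)·(p2'·p2+p3)'   — double negation
    = (p4+p2)·p3'   — complement / identity
E2: p3'·(p2'·(p3'·(p3')')'+p4)·p2'·(p3+p3')
    = p3'·(p2'·(p3+p3')+p4)·p2'·(p3+p3')   — De Morgan
    = p3'·p2'·(p3+p3')   — absorption
    = p3'·p2'   — complement / identity
These differ: at p2=1, p3=0, p4=1, E1 = 1 but E2 = 0.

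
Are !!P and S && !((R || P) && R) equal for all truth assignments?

No

E1: !!P
    = P   [double negation]
E2: S && !((R || P) && R)
    = S && !R   [absorption]
These differ: at P=1, R=0, S=0, E1 = 1 but E2 = 0.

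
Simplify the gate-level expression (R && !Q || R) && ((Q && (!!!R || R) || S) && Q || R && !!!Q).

R

(R && !Q || R) && ((Q && (!!!R || R) || S) && Q || R && !!!Q)
= (R && !Q || R) && ((Q && (!!!R || R) || S) && Q || R && !Q)   — double negation
= R && !Q || R && (Q && (!!!R || R) || S) && Q   — distribution
= R && !Q || R && (Q && (!R || R) || S) && Q   — double negation
= R && !Q || R && (Q || S) && Q   — complement / identity
= R && !Q || R && Q   — absorption
= R   — distribution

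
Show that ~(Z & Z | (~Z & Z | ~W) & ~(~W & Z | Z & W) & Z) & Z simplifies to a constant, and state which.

~(Z & Z | (~Z & Z | ~W) & ~(~W & Z | Z & W) & Z) & Z
= ~(Z & Z | (~Z & Z | ~W) & ~Z & Z) & Z
= ~(Z & Z | ~Z & Z) & Z
= ~Z & Z
= 0

0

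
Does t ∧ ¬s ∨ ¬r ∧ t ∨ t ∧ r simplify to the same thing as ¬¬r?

E1: t ∧ ¬s ∨ ¬r ∧ t ∨ t ∧ r
    = t ∧ ¬s ∨ t   (distribution)
    = t   (absorption)
E2: ¬¬r
    = r   (double negation)
These differ: at r=0, s=0, t=1, E1 = 1 but E2 = 0.

No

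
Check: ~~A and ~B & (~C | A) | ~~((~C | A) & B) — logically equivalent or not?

No

E1: ~~A
    = A
E2: ~B & (~C | A) | ~~((~C | A) & B)
    = ~B & (~C | A) | (~C | A) & B
    = ~C | A
These differ: at A=0, B=0, C=0, E1 = 0 but E2 = 1.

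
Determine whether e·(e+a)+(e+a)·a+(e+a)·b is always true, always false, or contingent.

e·(e+a)+(e+a)·a+(e+a)·b
= (e+a)·(e+a)+(e+a)·b   — distribution
= (e+a)·(e+a+b)   — distribution
= e+a   — absorption
This depends on a, e, so it is not a constant.

contingent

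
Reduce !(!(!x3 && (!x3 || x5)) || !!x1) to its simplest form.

!(!(!x3 && (!x3 || x5)) || !!x1)
= !x3 && (!x3 || x5) && !x1   — De Morgan
= !x3 && !x1   — absorption

!x3 && !x1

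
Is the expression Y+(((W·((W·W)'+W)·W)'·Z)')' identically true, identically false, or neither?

Y+(((W·((W·W)'+W)·W)'·Z)')'
= Y+(((W·(W'+W)·W)'·Z)')'   (idempotence)
= Y+(((W·W)'·Z)')'   (complement / identity)
= Y+(W·W)'·Z   (double negation)
= Y+W'·Z   (idempotence)
This depends on W, Y, Z, so it is not a constant.

neither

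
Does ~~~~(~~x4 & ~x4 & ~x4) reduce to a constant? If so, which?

~~~~(~~x4 & ~x4 & ~x4)
= ~~~~(x4 & ~x4 & ~x4)   — double negation
= ~~~~(x4 & ~x4)   — idempotence
= ~~(x4 & ~x4)   — double negation
= x4 & ~x4   — double negation
= 0   — complement

yes, False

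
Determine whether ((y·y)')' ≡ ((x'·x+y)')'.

E1: ((y·y)')'
    = (y')'   (idempotence)
    = y   (double negation)
E2: ((x'·x+y)')'
    = x'·x+y   (double negation)
    = y   (complement / identity)
Both reduce to y, so they are equivalent.

Yes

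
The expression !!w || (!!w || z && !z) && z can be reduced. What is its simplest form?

w

!!w || (!!w || z && !z) && z
= !!w || !!w && z   — complement / identity
= !!w   — absorption
= w   — double negation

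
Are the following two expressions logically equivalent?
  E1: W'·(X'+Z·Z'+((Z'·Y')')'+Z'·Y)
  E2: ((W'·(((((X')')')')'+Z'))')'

E1: W'·(X'+Z·Z'+((Z'·Y')')'+Z'·Y)
    = W'·(X'+Z·Z'+Z'·Y'+Z'·Y)   — double negation
    = W'·(X'+Z·Z'+Z')   — distribution
    = W'·(X'+Z')   — complement / identity
E2: ((W'·(((((X')')')')'+Z'))')'
    = W'·(((((X')')')')'+Z')   — double negation
    = W'·(((X')')'+Z')   — double negation
    = W'·(X'+Z')   — double negation
Both reduce to W'·(X'+Z'), so they are equivalent.

Yes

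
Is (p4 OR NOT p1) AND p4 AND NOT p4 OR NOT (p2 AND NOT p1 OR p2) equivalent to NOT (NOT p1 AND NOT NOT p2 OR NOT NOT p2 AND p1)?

Yes

E1: (p4 OR NOT p1) AND p4 AND NOT p4 OR NOT (p2 AND NOT p1 OR p2)
    = (p4 OR NOT p1) AND p4 AND NOT p4 OR NOT p2   (absorption)
    = p4 AND NOT p4 OR NOT p2   (absorption)
    = NOT p2   (complement / identity)
E2: NOT (NOT p1 AND NOT NOT p2 OR NOT NOT p2 AND p1)
    = NOT NOT NOT p2   (distribution)
    = NOT p2   (double negation)
Both reduce to NOT p2, so they are equivalent.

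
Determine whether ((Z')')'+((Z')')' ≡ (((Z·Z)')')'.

Yes

E1: ((Z')')'+((Z')')'
    = ((Z')')'
    = Z'
E2: (((Z·Z)')')'
    = (Z·Z)'
    = Z'
Both reduce to Z', so they are equivalent.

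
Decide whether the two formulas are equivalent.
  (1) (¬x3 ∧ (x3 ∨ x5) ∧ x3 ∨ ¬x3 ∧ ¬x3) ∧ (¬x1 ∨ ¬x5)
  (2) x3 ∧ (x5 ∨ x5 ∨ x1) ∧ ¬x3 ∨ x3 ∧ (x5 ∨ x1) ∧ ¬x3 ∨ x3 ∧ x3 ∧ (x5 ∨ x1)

No

E1: (¬x3 ∧ (x3 ∨ x5) ∧ x3 ∨ ¬x3 ∧ ¬x3) ∧ (¬x1 ∨ ¬x5)
    = (¬x3 ∧ x3 ∨ ¬x3 ∧ ¬x3) ∧ (¬x1 ∨ ¬x5)   (absorption)
    = ¬x3 ∧ (¬x1 ∨ ¬x5)   (distribution)
E2: x3 ∧ (x5 ∨ x5 ∨ x1) ∧ ¬x3 ∨ x3 ∧ (x5 ∨ x1) ∧ ¬x3 ∨ x3 ∧ x3 ∧ (x5 ∨ x1)
    = x3 ∧ (x5 ∨ x1) ∧ ¬x3 ∨ x3 ∧ (x5 ∨ x1) ∧ ¬x3 ∨ x3 ∧ x3 ∧ (x5 ∨ x1)   (idempotence)
    = x3 ∧ (x5 ∨ x1) ∧ ¬x3 ∨ x3 ∧ (x5 ∨ x1)   (distribution)
    = x3 ∧ (x5 ∨ x1)   (absorption)
These differ: at x1=0, x3=0, x5=0, E1 = 1 but E2 = 0.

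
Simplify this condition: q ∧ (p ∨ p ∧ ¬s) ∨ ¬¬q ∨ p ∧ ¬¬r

q ∧ (p ∨ p ∧ ¬s) ∨ ¬¬q ∨ p ∧ ¬¬r
= q ∧ (p ∨ p ∧ ¬s) ∨ ¬¬q ∨ p ∧ r   (double negation)
= q ∧ p ∨ ¬¬q ∨ p ∧ r   (absorption)
= q ∧ p ∨ q ∨ p ∧ r   (double negation)
= q ∨ p ∧ r   (absorption)

q ∨ p ∧ r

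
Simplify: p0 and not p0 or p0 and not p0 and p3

False

p0 and not p0 or p0 and not p0 and p3
= p0 and not p0   (absorption)
= False   (complement)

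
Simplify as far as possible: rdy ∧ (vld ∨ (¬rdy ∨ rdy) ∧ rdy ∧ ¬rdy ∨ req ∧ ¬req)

rdy ∧ (vld ∨ (¬rdy ∨ rdy) ∧ rdy ∧ ¬rdy ∨ req ∧ ¬req)
= rdy ∧ (vld ∨ rdy ∧ ¬rdy ∨ req ∧ ¬req)   [complement / identity]
= rdy ∧ (vld ∨ rdy ∧ ¬rdy)   [complement / identity]
= rdy ∧ vld   [complement / identity]

rdy ∧ vld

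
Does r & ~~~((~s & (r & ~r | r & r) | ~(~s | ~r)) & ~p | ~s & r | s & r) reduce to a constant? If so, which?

r & ~~~((~s & (r & ~r | r & r) | ~(~s | ~r)) & ~p | ~s & r | s & r)
= r & ~((~s & (r & ~r | r & r) | ~(~s | ~r)) & ~p | ~s & r | s & r)
= r & ~((~s & r | ~(~s | ~r)) & ~p | ~s & r | s & r)
= r & ~((~s & r | s & r) & ~p | ~s & r | s & r)
= r & ~(~s & r | s & r)
= r & ~r
= 0

yes, False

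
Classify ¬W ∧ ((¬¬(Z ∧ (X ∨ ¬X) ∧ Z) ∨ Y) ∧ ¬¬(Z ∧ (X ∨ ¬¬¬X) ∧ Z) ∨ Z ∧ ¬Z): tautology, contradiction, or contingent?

contingent

¬W ∧ ((¬¬(Z ∧ (X ∨ ¬X) ∧ Z) ∨ Y) ∧ ¬¬(Z ∧ (X ∨ ¬¬¬X) ∧ Z) ∨ Z ∧ ¬Z)
= ¬W ∧ ((¬¬(Z ∧ (X ∨ ¬X) ∧ Z) ∨ Y) ∧ ¬¬(Z ∧ (X ∨ ¬X) ∧ Z) ∨ Z ∧ ¬Z)   [double negation]
= ¬W ∧ (¬¬(Z ∧ (X ∨ ¬X) ∧ Z) ∨ Z ∧ ¬Z)   [absorption]
= ¬W ∧ (¬¬(Z ∧ Z) ∨ Z ∧ ¬Z)   [complement / identity]
= ¬W ∧ (Z ∧ Z ∨ Z ∧ ¬Z)   [double negation]
= ¬W ∧ Z   [distribution]
This depends on W, Z, so it is not a constant.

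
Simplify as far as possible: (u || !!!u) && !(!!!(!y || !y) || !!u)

!y && !u

(u || !!!u) && !(!!!(!y || !y) || !!u)
= (u || !!!u) && !(!!(y && y) || !!u)
= (u || !u) && !(!!(y && y) || !!u)
= !(!!(y && y) || !!u)
= !(!!y || !!u)
= !y && !u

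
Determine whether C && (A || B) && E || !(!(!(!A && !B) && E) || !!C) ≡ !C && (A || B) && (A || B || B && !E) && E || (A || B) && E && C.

E1: C && (A || B) && E || !(!(!(!A && !B) && E) || !!C)
    = C && (A || B) && E || !(!((A || B) && E) || !!C)   (De Morgan)
    = C && (A || B) && E || (A || B) && E && !C   (De Morgan)
    = (A || B) && E   (distribution)
E2: !C && (A || B) && (A || B || B && !E) && E || (A || B) && E && C
    = !C && (A || B) && (A || B) && E || (A || B) && E && C   (absorption)
    = !C && (A || B) && E || (A || B) && E && C   (idempotence)
    = (A || B) && E   (distribution)
Both reduce to (A || B) && E, so they are equivalent.

Yes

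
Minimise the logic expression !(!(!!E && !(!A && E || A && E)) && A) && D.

!A && D

!(!(!!E && !(!A && E || A && E)) && A) && D
= !(!(!!E && !E) && A) && D   — distribution
= !((!E || E) && A) && D   — De Morgan
= !A && D   — complement / identity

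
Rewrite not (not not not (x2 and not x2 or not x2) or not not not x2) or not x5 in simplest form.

not x5

not (not not not (x2 and not x2 or not x2) or not not not x2) or not x5
= not (not not not (x2 and not x2 or not x2) or not x2) or not x5
= not (not (x2 and not x2 or not x2) or not x2) or not x5
= not (not not x2 or not x2) or not x5
= not x2 and x2 or not x5
= not x5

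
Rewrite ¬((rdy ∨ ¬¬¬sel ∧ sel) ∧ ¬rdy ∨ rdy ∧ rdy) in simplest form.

¬rdy

¬((rdy ∨ ¬¬¬sel ∧ sel) ∧ ¬rdy ∨ rdy ∧ rdy)
= ¬((rdy ∨ ¬sel ∧ sel) ∧ ¬rdy ∨ rdy ∧ rdy)   — double negation
= ¬(rdy ∧ ¬rdy ∨ rdy ∧ rdy)   — complement / identity
= ¬rdy   — distribution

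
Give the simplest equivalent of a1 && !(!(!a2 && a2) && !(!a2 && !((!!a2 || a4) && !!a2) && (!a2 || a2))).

a1 && !(!(!a2 && a2) && !(!a2 && !((!!a2 || a4) && !!a2) && (!a2 || a2)))
= a1 && (!a2 && a2 || !a2 && !((!!a2 || a4) && !!a2) && (!a2 || a2))   — De Morgan
= a1 && (!a2 && a2 || !a2 && !!!a2 && (!a2 || a2))   — absorption
= a1 && (!a2 && a2 || !a2 && !!!a2)   — complement / identity
= a1 && (!a2 && a2 || !a2 && !a2)   — double negation
= a1 && !a2   — distribution

a1 && !a2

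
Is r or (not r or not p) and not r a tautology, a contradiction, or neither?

r or (not r or not p) and not r
= r or not r   — absorption
= True   — complement

tautology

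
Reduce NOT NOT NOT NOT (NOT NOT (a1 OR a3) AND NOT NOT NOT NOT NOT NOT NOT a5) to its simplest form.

(a1 OR a3) AND NOT a5

NOT NOT NOT NOT (NOT NOT (a1 OR a3) AND NOT NOT NOT NOT NOT NOT NOT a5)
= NOT NOT NOT NOT (NOT NOT (a1 OR a3) AND NOT NOT NOT NOT NOT a5)   — double negation
= NOT NOT (NOT NOT (a1 OR a3) AND NOT NOT NOT NOT NOT a5)   — double negation
= NOT (NOT (a1 OR a3) OR NOT NOT NOT NOT a5)   — De Morgan
= NOT (NOT (a1 OR a3) OR NOT NOT a5)   — double negation
= (a1 OR a3) AND NOT a5   — De Morgan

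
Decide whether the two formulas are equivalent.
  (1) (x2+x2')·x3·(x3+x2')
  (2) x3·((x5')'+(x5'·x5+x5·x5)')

E1: (x2+x2')·x3·(x3+x2')
    = (x2+x2')·x3   (absorption)
    = x3   (complement / identity)
E2: x3·((x5')'+(x5'·x5+x5·x5)')
    = x3·((x5')'+x5')   (distribution)
    = x3·(x5+x5')   (double negation)
    = x3   (complement / identity)
Both reduce to x3, so they are equivalent.

Yes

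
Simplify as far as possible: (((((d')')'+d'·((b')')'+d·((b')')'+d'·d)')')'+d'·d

(((((d')')'+d'·((b')')'+d·((b')')'+d'·d)')')'+d'·d
= (((((d')')'+d'·((b')')'+d·((b')')')')')'+d'·d   (complement / identity)
= (((((d')')'+d'·((b')')'+d·((b')')')')')'   (complement / identity)
= (((((d')')'+((b')')')')')'   (distribution)
= (((d')'·(b')')')'   (De Morgan)
= (d'+b')'   (De Morgan)
= d·b   (De Morgan)

d·b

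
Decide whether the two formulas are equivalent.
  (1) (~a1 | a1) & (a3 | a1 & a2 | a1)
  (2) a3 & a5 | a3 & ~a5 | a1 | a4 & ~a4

Yes

E1: (~a1 | a1) & (a3 | a1 & a2 | a1)
    = a3 | a1 & a2 | a1
    = a3 | a1
E2: a3 & a5 | a3 & ~a5 | a1 | a4 & ~a4
    = a3 | a1 | a4 & ~a4
    = a3 | a1
Both reduce to a3 | a1, so they are equivalent.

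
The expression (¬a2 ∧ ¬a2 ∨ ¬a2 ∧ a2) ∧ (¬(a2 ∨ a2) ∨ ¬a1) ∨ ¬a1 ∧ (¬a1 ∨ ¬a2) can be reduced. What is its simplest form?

¬a2 ∨ ¬a1

(¬a2 ∧ ¬a2 ∨ ¬a2 ∧ a2) ∧ (¬(a2 ∨ a2) ∨ ¬a1) ∨ ¬a1 ∧ (¬a1 ∨ ¬a2)
= ¬a2 ∧ (¬(a2 ∨ a2) ∨ ¬a1) ∨ ¬a1 ∧ (¬a1 ∨ ¬a2)
= ¬a2 ∧ (¬(a2 ∨ a2) ∨ ¬a1) ∨ ¬a1
= ¬a2 ∧ (¬a2 ∨ ¬a1) ∨ ¬a1
= ¬a2 ∨ ¬a1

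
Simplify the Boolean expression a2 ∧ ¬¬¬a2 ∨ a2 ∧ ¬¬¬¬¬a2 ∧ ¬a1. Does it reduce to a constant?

a2 ∧ ¬¬¬a2 ∨ a2 ∧ ¬¬¬¬¬a2 ∧ ¬a1
= a2 ∧ ¬¬¬a2 ∨ a2 ∧ ¬¬¬a2 ∧ ¬a1   [double negation]
= a2 ∧ ¬¬¬a2   [absorption]
= a2 ∧ ¬a2   [double negation]
= False   [complement]

False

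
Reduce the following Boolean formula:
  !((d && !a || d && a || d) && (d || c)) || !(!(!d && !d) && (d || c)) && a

!d

!((d && !a || d && a || d) && (d || c)) || !(!(!d && !d) && (d || c)) && a
= !((d || d) && (d || c)) || !(!(!d && !d) && (d || c)) && a   — distribution
= !((d || d) && (d || c)) || !((d || d) && (d || c)) && a   — De Morgan
= !((d || d) && (d || c))   — absorption
= !(d || d && c)   — distribution
= !d   — absorption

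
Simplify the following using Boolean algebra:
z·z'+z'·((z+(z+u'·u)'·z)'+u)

z'

z·z'+z'·((z+(z+u'·u)'·z)'+u)
= z·z'+z'·((z+z'·z)'+u)   (complement / identity)
= z·z'+z'·(z'+u)   (complement / identity)
= z·z'+z'   (absorption)
= z'   (complement / identity)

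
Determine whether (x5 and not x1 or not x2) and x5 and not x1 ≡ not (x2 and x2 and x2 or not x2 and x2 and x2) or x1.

No

E1: (x5 and not x1 or not x2) and x5 and not x1
    = x5 and not x1   (absorption)
E2: not (x2 and x2 and x2 or not x2 and x2 and x2) or x1
    = not (x2 and x2) or x1   (distribution)
    = not x2 or x1   (idempotence)
These differ: at x1=1, x2=0, x5=0, E1 = 0 but E2 = 1.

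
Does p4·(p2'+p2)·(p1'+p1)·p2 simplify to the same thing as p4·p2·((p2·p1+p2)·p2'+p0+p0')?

Yes

E1: p4·(p2'+p2)·(p1'+p1)·p2
    = p4·(p1'+p1)·p2
    = p4·p2
E2: p4·p2·((p2·p1+p2)·p2'+p0+p0')
    = p4·p2·(p2·p2'+p0+p0')
    = p4·p2·(p0+p0')
    = p4·p2
Both reduce to p4·p2, so they are equivalent.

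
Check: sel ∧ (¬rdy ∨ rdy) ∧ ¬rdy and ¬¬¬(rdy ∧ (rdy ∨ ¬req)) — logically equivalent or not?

No

E1: sel ∧ (¬rdy ∨ rdy) ∧ ¬rdy
    = sel ∧ ¬rdy   (complement / identity)
E2: ¬¬¬(rdy ∧ (rdy ∨ ¬req))
    = ¬¬¬rdy   (absorption)
    = ¬rdy   (double negation)
These differ: at rdy=0, req=1, sel=0, E1 = 0 but E2 = 1.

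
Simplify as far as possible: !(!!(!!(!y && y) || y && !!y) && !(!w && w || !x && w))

!(!!(!!(!y && y) || y && !!y) && !(!w && w || !x && w))
= !(!!(!y && y) || y && !!y) || !w && w || !x && w
= !(!y && y || y && !!y) || !w && w || !x && w
= !(!y && y || y && y) || !w && w || !x && w
= !y || !w && w || !x && w
= !y || !x && w

!y || !x && w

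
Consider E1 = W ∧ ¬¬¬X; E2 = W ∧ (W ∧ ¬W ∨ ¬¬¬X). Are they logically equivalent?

Yes

E1: W ∧ ¬¬¬X
    = W ∧ ¬X   — double negation
E2: W ∧ (W ∧ ¬W ∨ ¬¬¬X)
    = W ∧ (W ∧ ¬W ∨ ¬X)   — double negation
    = W ∧ ¬X   — complement / identity
Both reduce to W ∧ ¬X, so they are equivalent.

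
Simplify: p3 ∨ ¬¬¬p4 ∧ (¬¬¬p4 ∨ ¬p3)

p3 ∨ ¬p4

p3 ∨ ¬¬¬p4 ∧ (¬¬¬p4 ∨ ¬p3)
= p3 ∨ ¬¬¬p4   — absorption
= p3 ∨ ¬p4   — double negation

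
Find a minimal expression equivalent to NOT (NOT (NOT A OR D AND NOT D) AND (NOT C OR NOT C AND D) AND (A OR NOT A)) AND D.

(NOT A OR C) AND D

NOT (NOT (NOT A OR D AND NOT D) AND (NOT C OR NOT C AND D) AND (A OR NOT A)) AND D
= NOT (NOT NOT A AND (NOT C OR NOT C AND D) AND (A OR NOT A)) AND D
= NOT (NOT NOT A AND NOT C AND (A OR NOT A)) AND D
= NOT (NOT NOT A AND NOT C) AND D
= (NOT A OR C) AND D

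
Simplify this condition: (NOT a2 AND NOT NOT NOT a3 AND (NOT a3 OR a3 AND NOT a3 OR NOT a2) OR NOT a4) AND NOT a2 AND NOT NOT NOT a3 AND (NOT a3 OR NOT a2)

(NOT a2 AND NOT NOT NOT a3 AND (NOT a3 OR a3 AND NOT a3 OR NOT a2) OR NOT a4) AND NOT a2 AND NOT NOT NOT a3 AND (NOT a3 OR NOT a2)
= (NOT a2 AND NOT NOT NOT a3 AND (NOT a3 OR NOT a2) OR NOT a4) AND NOT a2 AND NOT NOT NOT a3 AND (NOT a3 OR NOT a2)   [complement / identity]
= NOT a2 AND NOT NOT NOT a3 AND (NOT a3 OR NOT a2)   [absorption]
= NOT a2 AND NOT a3 AND (NOT a3 OR NOT a2)   [double negation]
= NOT a2 AND NOT a3   [absorption]

NOT a2 AND NOT a3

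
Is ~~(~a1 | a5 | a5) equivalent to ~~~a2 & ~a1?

No

E1: ~~(~a1 | a5 | a5)
    = ~~(~a1 | a5)
    = ~a1 | a5
E2: ~~~a2 & ~a1
    = ~a2 & ~a1
These differ: at a1=0, a2=1, a5=1, E1 = 1 but E2 = 0.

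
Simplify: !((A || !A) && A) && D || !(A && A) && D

!A && D

!((A || !A) && A) && D || !(A && A) && D
= !((A || !A) && A) && D || !A && D
= !A && D || !A && D
= !A && D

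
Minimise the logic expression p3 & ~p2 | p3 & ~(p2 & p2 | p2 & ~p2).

p3 & ~p2 | p3 & ~(p2 & p2 | p2 & ~p2)
= p3 & ~p2 | p3 & ~p2   — distribution
= p3 & ~p2   — idempotence

p3 & ~p2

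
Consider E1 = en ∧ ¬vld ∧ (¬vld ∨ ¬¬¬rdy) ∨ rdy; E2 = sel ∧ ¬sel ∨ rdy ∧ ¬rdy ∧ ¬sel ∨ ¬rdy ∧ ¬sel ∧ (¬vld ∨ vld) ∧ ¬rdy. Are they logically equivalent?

No

E1: en ∧ ¬vld ∧ (¬vld ∨ ¬¬¬rdy) ∨ rdy
    = en ∧ ¬vld ∧ (¬vld ∨ ¬rdy) ∨ rdy
    = en ∧ ¬vld ∨ rdy
E2: sel ∧ ¬sel ∨ rdy ∧ ¬rdy ∧ ¬sel ∨ ¬rdy ∧ ¬sel ∧ (¬vld ∨ vld) ∧ ¬rdy
    = rdy ∧ ¬rdy ∧ ¬sel ∨ ¬rdy ∧ ¬sel ∧ (¬vld ∨ vld) ∧ ¬rdy
    = rdy ∧ ¬rdy ∧ ¬sel ∨ ¬rdy ∧ ¬sel ∧ ¬rdy
    = ¬rdy ∧ ¬sel
These differ: at en=1, rdy=1, sel=1, vld=0, E1 = 1 but E2 = 0.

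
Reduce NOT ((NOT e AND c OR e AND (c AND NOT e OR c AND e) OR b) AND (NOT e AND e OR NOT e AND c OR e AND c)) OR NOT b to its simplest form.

NOT ((NOT e AND c OR e AND (c AND NOT e OR c AND e) OR b) AND (NOT e AND e OR NOT e AND c OR e AND c)) OR NOT b
= NOT ((NOT e AND c OR e AND (c AND NOT e OR c AND e) OR b) AND (NOT e AND c OR e AND c)) OR NOT b   (complement / identity)
= NOT ((NOT e AND c OR e AND c OR b) AND (NOT e AND c OR e AND c)) OR NOT b   (distribution)
= NOT (NOT e AND c OR e AND c) OR NOT b   (absorption)
= NOT c OR NOT b   (distribution)

NOT c OR NOT b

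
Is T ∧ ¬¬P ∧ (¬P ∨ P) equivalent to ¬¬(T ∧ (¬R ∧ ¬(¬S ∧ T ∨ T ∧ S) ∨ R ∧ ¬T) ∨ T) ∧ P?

E1: T ∧ ¬¬P ∧ (¬P ∨ P)
    = T ∧ ¬¬P   (complement / identity)
    = T ∧ P   (double negation)
E2: ¬¬(T ∧ (¬R ∧ ¬(¬S ∧ T ∨ T ∧ S) ∨ R ∧ ¬T) ∨ T) ∧ P
    = ¬¬(T ∧ (¬R ∧ ¬T ∨ R ∧ ¬T) ∨ T) ∧ P   (distribution)
    = ¬¬(T ∧ ¬T ∨ T) ∧ P   (distribution)
    = ¬¬T ∧ P   (complement / identity)
    = T ∧ P   (double negation)
Both reduce to T ∧ P, so they are equivalent.

Yes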